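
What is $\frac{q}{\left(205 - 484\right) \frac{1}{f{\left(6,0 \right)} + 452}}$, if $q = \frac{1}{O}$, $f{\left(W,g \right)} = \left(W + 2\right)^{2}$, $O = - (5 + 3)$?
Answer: $\frac{43}{186} \approx 0.23118$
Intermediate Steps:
$O = -8$ ($O = \left(-1\right) 8 = -8$)
$f{\left(W,g \right)} = \left(2 + W\right)^{2}$
$q = - \frac{1}{8}$ ($q = \frac{1}{-8} = - \frac{1}{8} \approx -0.125$)
$\frac{q}{\left(205 - 484\right) \frac{1}{f{\left(6,0 \right)} + 452}} = - \frac{1}{8 \frac{205 - 484}{\left(2 + 6\right)^{2} + 452}} = - \frac{1}{8 \left(- \frac{279}{8^{2} + 452}\right)} = - \frac{1}{8 \left(- \frac{279}{64 + 452}\right)} = - \frac{1}{8 \left(- \frac{279}{516}\right)} = - \frac{1}{8 \left(\left(-279\right) \frac{1}{516}\right)} = - \frac{1}{8 \left(- \frac{93}{172}\right)} = \left(- \frac{1}{8}\right) \left(- \frac{172}{93}\right) = \frac{43}{186}$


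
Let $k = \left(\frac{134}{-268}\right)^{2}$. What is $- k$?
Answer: $- \frac{1}{4} \approx -0.25$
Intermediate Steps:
$k = \frac{1}{4}$ ($k = \left(134 \left(- \frac{1}{268}\right)\right)^{2} = \left(- \frac{1}{2}\right)^{2} = \frac{1}{4} \approx 0.25$)
$- k = \left(-1\right) \frac{1}{4} = - \frac{1}{4}$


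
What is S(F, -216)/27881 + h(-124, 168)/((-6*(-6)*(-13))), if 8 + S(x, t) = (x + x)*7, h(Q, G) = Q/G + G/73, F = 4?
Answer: -9251287/5715158904 ≈ -0.0016187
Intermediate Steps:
h(Q, G) = G/73 + Q/G (h(Q, G) = Q/G + G*(1/73) = Q/G + G/73 = G/73 + Q/G)
S(x, t) = -8 + 14*x (S(x, t) = -8 + (x + x)*7 = -8 + (2*x)*7 = -8 + 14*x)
S(F, -216)/27881 + h(-124, 168)/((-6*(-6)*(-13))) = (-8 + 14*4)/27881 + ((1/73)*168 - 124/168)/((-6*(-6)*(-13))) = (-8 + 56)*(1/27881) + (168/73 - 124*1/168)/((36*(-13))) = 48*(1/27881) + (168/73 - 31/42)/(-468) = 48/27881 + (4793/3066)*(-1/468) = 48/27881 - 4793/1434888 = -9251287/5715158904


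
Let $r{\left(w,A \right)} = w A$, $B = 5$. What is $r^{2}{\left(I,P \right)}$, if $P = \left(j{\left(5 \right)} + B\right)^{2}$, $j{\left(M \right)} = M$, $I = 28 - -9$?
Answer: $13690000$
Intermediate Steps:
$I = 37$ ($I = 28 + 9 = 37$)
$P = 100$ ($P = \left(5 + 5\right)^{2} = 10^{2} = 100$)
$r{\left(w,A \right)} = A w$
$r^{2}{\left(I,P \right)} = \left(100 \cdot 37\right)^{2} = 3700^{2} = 13690000$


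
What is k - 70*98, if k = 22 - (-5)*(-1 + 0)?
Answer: -6843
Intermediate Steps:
k = 17 (k = 22 - (-5)*(-1) = 22 - 1*5 = 22 - 5 = 17)
k - 70*98 = 17 - 70*98 = 17 - 6860 = -6843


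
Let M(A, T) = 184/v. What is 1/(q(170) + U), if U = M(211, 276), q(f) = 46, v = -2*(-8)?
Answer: 2/115 ≈ 0.017391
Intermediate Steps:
v = 16
M(A, T) = 23/2 (M(A, T) = 184/16 = 184*(1/16) = 23/2)
U = 23/2 ≈ 11.500
1/(q(170) + U) = 1/(46 + 23/2) = 1/(115/2) = 2/115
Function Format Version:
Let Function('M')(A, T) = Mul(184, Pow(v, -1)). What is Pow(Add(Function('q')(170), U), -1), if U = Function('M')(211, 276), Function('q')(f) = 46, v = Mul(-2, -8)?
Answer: Rational(2, 115) ≈ 0.017391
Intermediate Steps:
v = 16
Function('M')(A, T) = Rational(23, 2) (Function('M')(A, T) = Mul(184, Pow(16, -1)) = Mul(184, Rational(1, 16)) = Rational(23, 2))
U = Rational(23, 2) ≈ 11.500
Pow(Add(Function('q')(170), U), -1) = Pow(Add(46, Rational(23, 2)), -1) = Pow(Rational(115, 2), -1) = Rational(2, 115)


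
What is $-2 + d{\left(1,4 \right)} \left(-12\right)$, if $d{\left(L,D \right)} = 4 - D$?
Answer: $-2$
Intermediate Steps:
$-2 + d{\left(1,4 \right)} \left(-12\right) = -2 + \left(4 - 4\right) \left(-12\right) = -2 + 0 \left(-12\right) = -2 + 0 = -2$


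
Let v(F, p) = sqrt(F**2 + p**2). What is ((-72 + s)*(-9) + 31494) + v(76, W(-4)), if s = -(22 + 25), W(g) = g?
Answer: 32565 + 4*sqrt(362) ≈ 32641.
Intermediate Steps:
s = -47 (s = -1*47 = -47)
((-72 + s)*(-9) + 31494) + v(76, W(-4)) = ((-72 - 47)*(-9) + 31494) + sqrt(76**2 + (-4)**2) = (-119*(-9) + 31494) + sqrt(5776 + 16) = (1071 + 31494) + sqrt(5792) = 32565 + 4*sqrt(362)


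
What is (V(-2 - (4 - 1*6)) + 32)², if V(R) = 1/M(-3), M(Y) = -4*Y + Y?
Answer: 83521/81 ≈ 1031.1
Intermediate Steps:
M(Y) = -3*Y
V(R) = ⅑ (V(R) = 1/(-3*(-3)) = 1/9 = ⅑)
(V(-2 - (4 - 1*6)) + 32)² = (⅑ + 32)² = (289/9)² = 83521/81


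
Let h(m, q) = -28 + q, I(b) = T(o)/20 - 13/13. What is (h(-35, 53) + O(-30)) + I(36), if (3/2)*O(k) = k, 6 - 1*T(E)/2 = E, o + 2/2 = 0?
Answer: 47/10 ≈ 4.7000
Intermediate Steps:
o = -1 (o = -1 + 0 = -1)
T(E) = 12 - 2*E
O(k) = 2*k/3
I(b) = -3/10 (I(b) = (12 - 2*(-1))/20 - 13/13 = (12 + 2)*(1/20) - 13*1/13 = 14*(1/20) - 1 = 7/10 - 1 = -3/10)
(h(-35, 53) + O(-30)) + I(36) = ((-28 + 53) + (⅔)*(-30)) - 3/10 = (25 - 20) - 3/10 = 5 - 3/10 = 47/10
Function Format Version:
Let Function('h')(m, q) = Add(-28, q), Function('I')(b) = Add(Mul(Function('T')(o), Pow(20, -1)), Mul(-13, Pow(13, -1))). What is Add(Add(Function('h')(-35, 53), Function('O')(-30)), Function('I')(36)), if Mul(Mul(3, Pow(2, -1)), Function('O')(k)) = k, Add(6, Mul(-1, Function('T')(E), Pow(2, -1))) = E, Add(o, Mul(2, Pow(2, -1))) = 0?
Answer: Rational(47, 10) ≈ 4.7000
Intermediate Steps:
o = -1 (o = Add(-1, 0) = -1)
Function('T')(E) = Add(12, Mul(-2, E))
Function('O')(k) = Mul(Rational(2, 3), k)
Function('I')(b) = Rational(-3, 10) (Function('I')(b) = Add(Mul(Add(12, Mul(-2, -1)), Pow(20, -1)), Mul(-13, Pow(13, -1))) = Add(Mul(Add(12, 2), Rational(1, 20)), Mul(-13, Rational(1, 13))) = Add(Mul(14, Rational(1, 20)), -1) = Add(Rational(7, 10), -1) = Rational(-3, 10))
Add(Add(Function('h')(-35, 53), Function('O')(-30)), Function('I')(36)) = Add(Add(Add(-28, 53), Mul(Rational(2, 3), -30)), Rational(-3, 10)) = Add(Add(25, -20), Rational(-3, 10)) = Add(5, Rational(-3, 10)) = Rational(47, 10)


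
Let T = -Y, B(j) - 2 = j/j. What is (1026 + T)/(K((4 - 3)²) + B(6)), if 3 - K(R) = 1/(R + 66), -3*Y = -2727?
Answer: 7839/401 ≈ 19.549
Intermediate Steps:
Y = 909 (Y = -⅓*(-2727) = 909)
B(j) = 3 (B(j) = 2 + j/j = 2 + 1 = 3)
K(R) = 3 - 1/(66 + R) (K(R) = 3 - 1/(R + 66) = 3 - 1/(66 + R))
T = -909 (T = -1*909 = -909)
(1026 + T)/(K((4 - 3)²) + B(6)) = (1026 - 909)/((197 + 3*(4 - 3)²)/(66 + (4 - 3)²) + 3) = 117/((197 + 3*1²)/(66 + 1²) + 3) = 117/((197 + 3*1)/(66 + 1) + 3) = 117/((197 + 3)/67 + 3) = 117/((1/67)*200 + 3) = 117/(200/67 + 3) = 117/(401/67) = 117*(67/401) = 7839/401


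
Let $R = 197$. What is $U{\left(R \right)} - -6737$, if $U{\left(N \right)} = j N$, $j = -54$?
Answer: $-3901$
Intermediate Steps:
$U{\left(N \right)} = - 54 N$
$U{\left(R \right)} - -6737 = \left(-54\right) 197 - -6737 = -10638 + 6737 = -3901$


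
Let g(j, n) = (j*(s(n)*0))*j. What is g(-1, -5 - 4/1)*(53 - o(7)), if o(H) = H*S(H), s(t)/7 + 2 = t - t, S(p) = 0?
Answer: 0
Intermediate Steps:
s(t) = -14 (s(t) = -14 + 7*(t - t) = -14 + 7*0 = -14 + 0 = -14)
o(H) = 0 (o(H) = H*0 = 0)
g(j, n) = 0 (g(j, n) = (j*(-14*0))*j = (j*0)*j = 0*j = 0)
g(-1, -5 - 4/1)*(53 - o(7)) = 0*(53 - 1*0) = 0*(53 + 0) = 0*53 = 0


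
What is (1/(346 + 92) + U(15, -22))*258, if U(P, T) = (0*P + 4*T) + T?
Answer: -2071697/73 ≈ -28379.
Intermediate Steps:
U(P, T) = 5*T (U(P, T) = (0 + 4*T) + T = 4*T + T = 5*T)
(1/(346 + 92) + U(15, -22))*258 = (1/(346 + 92) + 5*(-22))*258 = (1/438 - 110)*258 = -48179/438*258 = -2071697/73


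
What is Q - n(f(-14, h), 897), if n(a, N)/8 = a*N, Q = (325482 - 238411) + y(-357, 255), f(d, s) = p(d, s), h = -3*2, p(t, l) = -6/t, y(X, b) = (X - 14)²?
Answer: 1551456/7 ≈ 2.2164e+5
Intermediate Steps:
y(X, b) = (-14 + X)²
h = -6
f(d, s) = -6/d
Q = 224712 (Q = (325482 - 238411) + (-14 - 357)² = 87071 + (-371)² = 87071 + 137641 = 224712)
n(a, N) = 8*N*a (n(a, N) = 8*(a*N) = 8*(N*a) = 8*N*a)
Q - n(f(-14, h), 897) = 224712 - 8*897*(-6/(-14)) = 224712 - 8*897*(-6*(-1/14)) = 224712 - 8*897*3/7 = 224712 - 1*21528/7 = 224712 - 21528/7 = 1551456/7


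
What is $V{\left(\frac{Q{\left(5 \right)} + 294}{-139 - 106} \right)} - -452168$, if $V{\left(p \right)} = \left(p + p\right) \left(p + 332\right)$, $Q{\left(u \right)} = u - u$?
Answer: $\frac{11284352}{25} \approx 4.5137 \cdot 10^{5}$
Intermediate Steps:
$Q{\left(u \right)} = 0$
$V{\left(p \right)} = 2 p \left(332 + p\right)$
$V{\left(\frac{Q{\left(5 \right)} + 294}{-139 - 106} \right)} - -452168 = 2 \frac{0 + 294}{-139 - 106} \left(332 + \frac{0 + 294}{-139 - 106}\right) - -452168 = 2 \frac{294}{-245} \left(332 + \frac{294}{-245}\right) + 452168 = 2 \cdot 294 \left(- \frac{1}{245}\right) \left(332 + 294 \left(- \frac{1}{245}\right)\right) + 452168 = 2 \left(- \frac{6}{5}\right) \left(332 - \frac{6}{5}\right) + 452168 = 2 \left(- \frac{6}{5}\right) \frac{1654}{5} + 452168 = - \frac{19848}{25} + 452168 = \frac{11284352}{25}$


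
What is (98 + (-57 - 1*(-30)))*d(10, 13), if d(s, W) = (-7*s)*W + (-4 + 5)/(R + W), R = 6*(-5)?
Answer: -1098441/17 ≈ -64614.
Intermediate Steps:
R = -30
d(s, W) = 1/(-30 + W) - 7*W*s (d(s, W) = (-7*s)*W + (-4 + 5)/(-30 + W) = -7*W*s + 1/(-30 + W) = 1/(-30 + W) - 7*W*s)
(98 + (-57 - 1*(-30)))*d(10, 13) = (98 + (-57 - 1*(-30)))*((1 - 7*10*13² + 210*13*10)/(-30 + 13)) = (98 + (-57 + 30))*((1 - 7*10*169 + 27300)/(-17)) = (98 - 27)*(-(1 - 11830 + 27300)/17) = 71*(-1/17*15471) = 71*(-15471/17) = -1098441/17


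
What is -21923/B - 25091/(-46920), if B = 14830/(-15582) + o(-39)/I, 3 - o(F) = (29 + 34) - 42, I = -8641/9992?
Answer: -69215718242094589/62740724000520 ≈ -1103.2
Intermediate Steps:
I = -8641/9992 (I = -8641*1/9992 = -8641/9992 ≈ -0.86479)
o(F) = -18 (o(F) = 3 - ((29 + 34) - 42) = 3 - (63 - 42) = 3 - 1*21 = 3 - 21 = -18)
B = 1337185081/67322031 (B = 14830/(-15582) - 18/(-8641/9992) = 14830*(-1/15582) - 18*(-9992/8641) = -7415/7791 + 179856/8641 = 1337185081/67322031 ≈ 19.863)
-21923/B - 25091/(-46920) = -21923/1337185081/67322031 - 25091/(-46920) = -21923*67322031/1337185081 - 25091*(-1/46920) = -1475900885613/1337185081 + 25091/46920 = -69215718242094589/62740724000520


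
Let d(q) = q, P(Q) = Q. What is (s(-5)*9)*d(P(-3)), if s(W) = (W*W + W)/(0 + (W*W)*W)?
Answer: 108/25 ≈ 4.3200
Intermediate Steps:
s(W) = (W + W²)/W³ (s(W) = (W² + W)/(0 + W²*W) = (W + W²)/(0 + W³) = (W + W²)/(W³) = (W + W²)/W³)
(s(-5)*9)*d(P(-3)) = (((1 - 5)/(-5)²)*9)*(-3) = (((1/25)*(-4))*9)*(-3) = -4/25*9*(-3) = -36/25*(-3) = 108/25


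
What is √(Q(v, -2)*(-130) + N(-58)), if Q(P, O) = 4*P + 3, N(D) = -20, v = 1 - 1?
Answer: I*√410 ≈ 20.248*I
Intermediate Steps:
v = 0
Q(P, O) = 3 + 4*P
√(Q(v, -2)*(-130) + N(-58)) = √((3 + 4*0)*(-130) - 20) = √((3 + 0)*(-130) - 20) = √(3*(-130) - 20) = √(-390 - 20) = √(-410) = I*√410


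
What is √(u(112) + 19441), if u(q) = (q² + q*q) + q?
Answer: √44641 ≈ 211.28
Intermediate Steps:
u(q) = q + 2*q² (u(q) = (q² + q²) + q = 2*q² + q = q + 2*q²)
√(u(112) + 19441) = √(112*(1 + 2*112) + 19441) = √(112*(1 + 224) + 19441) = √(112*225 + 19441) = √(25200 + 19441) = √44641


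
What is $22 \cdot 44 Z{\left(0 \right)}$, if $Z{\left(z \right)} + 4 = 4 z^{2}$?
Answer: $-3872$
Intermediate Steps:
$Z{\left(z \right)} = -4 + 4 z^{2}$
$22 \cdot 44 Z{\left(0 \right)} = 22 \cdot 44 \left(-4 + 4 \cdot 0^{2}\right) = 968 \left(-4 + 4 \cdot 0\right) = 968 \left(-4 + 0\right) = 968 \left(-4\right) = -3872$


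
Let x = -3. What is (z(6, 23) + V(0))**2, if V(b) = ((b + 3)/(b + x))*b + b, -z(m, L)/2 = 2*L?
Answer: 8464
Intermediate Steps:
z(m, L) = -4*L
V(b) = b + b*(3 + b)/(-3 + b) (V(b) = ((b + 3)/(b - 3))*b + b = ((3 + b)/(-3 + b))*b + b = b*(3 + b)/(-3 + b) + b = b + b*(3 + b)/(-3 + b))
(z(6, 23) + V(0))**2 = (-4*23 + 2*0**2/(-3 + 0))**2 = (-92 + 2*0/(-3))**2 = (-92 + 2*0*(-1/3))**2 = (-92 + 0)**2 = (-92)**2 = 8464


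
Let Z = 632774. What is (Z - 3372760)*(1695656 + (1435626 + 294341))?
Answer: -9386159061278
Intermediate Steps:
(Z - 3372760)*(1695656 + (1435626 + 294341)) = (632774 - 3372760)*(1695656 + (1435626 + 294341)) = -2739986*(1695656 + 1729967) = -2739986*3425623 = -9386159061278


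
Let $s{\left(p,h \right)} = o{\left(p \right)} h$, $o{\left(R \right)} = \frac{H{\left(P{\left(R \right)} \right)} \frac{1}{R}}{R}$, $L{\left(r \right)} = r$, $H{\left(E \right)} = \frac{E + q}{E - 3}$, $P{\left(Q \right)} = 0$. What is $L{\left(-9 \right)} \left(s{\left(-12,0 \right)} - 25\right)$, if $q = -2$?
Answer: $225$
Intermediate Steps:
$H{\left(E \right)} = \frac{-2 + E}{-3 + E}$ ($H{\left(E \right)} = \frac{E - 2}{E - 3} = \frac{-2 + E}{-3 + E}$)
$o{\left(R \right)} = \frac{2}{3 R^{2}}$ ($o{\left(R \right)} = \frac{\frac{-2 + 0}{-3 + 0} \frac{1}{R}}{R} = \frac{\frac{1}{-3} \left(-2\right) \frac{1}{R}}{R} = \frac{\left(- \frac{1}{3}\right) \left(-2\right) \frac{1}{R}}{R} = \frac{\frac{2}{3} \frac{1}{R}}{R} = \frac{2}{3 R^{2}}$)
$s{\left(p,h \right)} = \frac{2 h}{3 p^{2}}$ ($s{\left(p,h \right)} = \frac{2}{3 p^{2}} h = \frac{2 h}{3 p^{2}}$)
$L{\left(-9 \right)} \left(s{\left(-12,0 \right)} - 25\right) = - 9 \left(\frac{2}{3} \cdot 0 \cdot \frac{1}{144} - 25\right) = - 9 \left(0 - 25\right) = \left(-9\right) \left(-25\right) = 225$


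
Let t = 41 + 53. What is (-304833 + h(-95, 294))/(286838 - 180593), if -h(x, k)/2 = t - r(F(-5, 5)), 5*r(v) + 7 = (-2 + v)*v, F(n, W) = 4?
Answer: -1525103/531225 ≈ -2.8709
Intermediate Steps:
t = 94
r(v) = -7/5 + v*(-2 + v)/5 (r(v) = -7/5 + ((-2 + v)*v)/5 = -7/5 + (v*(-2 + v))/5 = -7/5 + v*(-2 + v)/5)
h(x, k) = -938/5 (h(x, k) = -2*(94 - (-7/5 - ⅖*4 + (⅕)*4²)) = -2*(94 - (-7/5 - 8/5 + (⅕)*16)) = -2*(94 - (-7/5 - 8/5 + 16/5)) = -2*(94 - 1*⅕) = -2*(94 - ⅕) = -2*469/5 = -938/5)
(-304833 + h(-95, 294))/(286838 - 180593) = (-304833 - 938/5)/(286838 - 180593) = -1525103/5/106245 = -1525103/5*1/106245 = -1525103/531225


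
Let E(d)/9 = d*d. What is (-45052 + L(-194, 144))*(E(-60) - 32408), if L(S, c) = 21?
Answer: 360248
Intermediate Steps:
E(d) = 9*d² (E(d) = 9*(d*d) = 9*d²)
(-45052 + L(-194, 144))*(E(-60) - 32408) = (-45052 + 21)*(9*(-60)² - 32408) = -45031*(9*3600 - 32408) = -45031*(32400 - 32408) = -45031*(-8) = 360248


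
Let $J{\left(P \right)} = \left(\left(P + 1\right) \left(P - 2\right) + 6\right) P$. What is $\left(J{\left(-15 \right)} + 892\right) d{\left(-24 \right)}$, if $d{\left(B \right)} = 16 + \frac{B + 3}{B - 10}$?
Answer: $- \frac{781960}{17} \approx -45998.0$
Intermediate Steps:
$J{\left(P \right)} = P \left(6 + \left(1 + P\right) \left(-2 + P\right)\right)$ ($J{\left(P \right)} = \left(\left(1 + P\right) \left(-2 + P\right) + 6\right) P = \left(6 + \left(1 + P\right) \left(-2 + P\right)\right) P = P \left(6 + \left(1 + P\right) \left(-2 + P\right)\right)$)
$d{\left(B \right)} = 16 + \frac{3 + B}{-10 + B}$
$\left(J{\left(-15 \right)} + 892\right) d{\left(-24 \right)} = \left(- 15 \left(4 + \left(-15\right)^{2} - -15\right) + 892\right) \frac{-157 + 17 \left(-24\right)}{-10 - 24} = \left(- 15 \left(4 + 225 + 15\right) + 892\right) \frac{-157 - 408}{-34} = \left(\left(-15\right) 244 + 892\right) \left(\left(- \frac{1}{34}\right) \left(-565\right)\right) = \left(-3660 + 892\right) \frac{565}{34} = \left(-2768\right) \frac{565}{34} = - \frac{781960}{17}$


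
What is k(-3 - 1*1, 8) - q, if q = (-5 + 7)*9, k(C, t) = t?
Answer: -10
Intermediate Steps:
q = 18 (q = 2*9 = 18)
k(-3 - 1*1, 8) - q = 8 - 1*18 = 8 - 18 = -10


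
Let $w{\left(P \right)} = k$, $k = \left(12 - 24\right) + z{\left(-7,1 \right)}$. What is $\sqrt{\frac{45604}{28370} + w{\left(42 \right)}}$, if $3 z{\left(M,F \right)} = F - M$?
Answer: $\frac{i \sqrt{13990977570}}{42555} \approx 2.7795 i$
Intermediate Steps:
$z{\left(M,F \right)} = - \frac{M}{3} + \frac{F}{3}$ ($z{\left(M,F \right)} = \frac{F - M}{3} = - \frac{M}{3} + \frac{F}{3}$)
$k = - \frac{28}{3}$ ($k = \left(12 - 24\right) + \left(\left(- \frac{1}{3}\right) \left(-7\right) + \frac{1}{3} \cdot 1\right) = -12 + \left(\frac{7}{3} + \frac{1}{3}\right) = -12 + \frac{8}{3} = - \frac{28}{3} \approx -9.3333$)
$w{\left(P \right)} = - \frac{28}{3}$
$\sqrt{\frac{45604}{28370} + w{\left(42 \right)}} = \sqrt{\frac{45604}{28370} - \frac{28}{3}} = \sqrt{45604 \cdot \frac{1}{28370} - \frac{28}{3}} = \sqrt{\frac{22802}{14185} - \frac{28}{3}} = \sqrt{- \frac{328774}{42555}} = \frac{i \sqrt{13990977570}}{42555}$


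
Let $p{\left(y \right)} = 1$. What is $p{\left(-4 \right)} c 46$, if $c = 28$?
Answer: $1288$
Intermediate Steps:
$p{\left(-4 \right)} c 46 = 1 \cdot 28 \cdot 46 = 28 \cdot 46 = 1288$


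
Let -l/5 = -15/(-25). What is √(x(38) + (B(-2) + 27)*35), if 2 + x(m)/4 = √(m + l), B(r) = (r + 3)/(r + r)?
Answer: √(3713 + 16*√35)/2 ≈ 30.853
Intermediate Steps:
B(r) = (3 + r)/(2*r) (B(r) = (3 + r)/((2*r)) = (3 + r)*(1/(2*r)) = (3 + r)/(2*r))
l = -3 (l = -(-75)/(-25) = -(-75)*(-1)/25 = -5*⅗ = -3)
x(m) = -8 + 4*√(-3 + m) (x(m) = -8 + 4*√(m - 3) = -8 + 4*√(-3 + m))
√(x(38) + (B(-2) + 27)*35) = √((-8 + 4*√(-3 + 38)) + ((½)*(3 - 2)/(-2) + 27)*35) = √((-8 + 4*√35) + ((½)*(-½)*1 + 27)*35) = √((-8 + 4*√35) + (-¼ + 27)*35) = √((-8 + 4*√35) + (107/4)*35) = √((-8 + 4*√35) + 3745/4) = √(3713/4 + 4*√35)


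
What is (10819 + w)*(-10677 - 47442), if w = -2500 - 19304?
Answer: 638437215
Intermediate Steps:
w = -21804
(10819 + w)*(-10677 - 47442) = (10819 - 21804)*(-10677 - 47442) = -10985*(-58119) = 638437215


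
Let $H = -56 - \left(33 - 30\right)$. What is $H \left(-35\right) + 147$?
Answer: $2212$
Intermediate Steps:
$H = -59$ ($H = -56 - \left(33 - 30\right) = -56 - 3 = -59$)
$H \left(-35\right) + 147 = \left(-59\right) \left(-35\right) + 147 = 2065 + 147 = 2212$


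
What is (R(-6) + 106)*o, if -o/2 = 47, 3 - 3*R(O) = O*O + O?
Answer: -9118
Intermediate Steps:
R(O) = 1 - O/3 - O**2/3 (R(O) = 1 - (O*O + O)/3 = 1 - (O**2 + O)/3 = 1 - (O + O**2)/3 = 1 + (-O/3 - O**2/3) = 1 - O/3 - O**2/3)
o = -94 (o = -2*47 = -94)
(R(-6) + 106)*o = ((1 - 1/3*(-6) - 1/3*(-6)**2) + 106)*(-94) = ((1 + 2 - 1/3*36) + 106)*(-94) = ((1 + 2 - 12) + 106)*(-94) = (-9 + 106)*(-94) = 97*(-94) = -9118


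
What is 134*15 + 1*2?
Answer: 2012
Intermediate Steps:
134*15 + 1*2 = 2010 + 2 = 2012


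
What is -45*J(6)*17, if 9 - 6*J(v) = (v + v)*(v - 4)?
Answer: 3825/2 ≈ 1912.5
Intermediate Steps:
J(v) = 3/2 - v*(-4 + v)/3 (J(v) = 3/2 - (v + v)*(v - 4)/6 = 3/2 - 2*v*(-4 + v)/6 = 3/2 - v*(-4 + v)/3)
-45*J(6)*17 = -45*(3/2 - ⅓*6² + (4/3)*6)*17 = -45*(3/2 - ⅓*36 + 8)*17 = -45*(3/2 - 12 + 8)*17 = -45*(-5/2)*17 = (225/2)*17 = 3825/2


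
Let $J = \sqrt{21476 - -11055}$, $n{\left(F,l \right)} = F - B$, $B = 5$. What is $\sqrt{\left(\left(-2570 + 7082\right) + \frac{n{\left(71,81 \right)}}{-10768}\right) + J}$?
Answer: $\frac{\sqrt{32697805950 + 7246864 \sqrt{32531}}}{2692} \approx 68.501$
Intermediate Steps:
$n{\left(F,l \right)} = -5 + F$ ($n{\left(F,l \right)} = F - 5 = -5 + F$)
$J = \sqrt{32531}$ ($J = \sqrt{21476 + 11055} = \sqrt{32531} \approx 180.36$)
$\sqrt{\left(\left(-2570 + 7082\right) + \frac{n{\left(71,81 \right)}}{-10768}\right) + J} = \sqrt{\left(\left(-2570 + 7082\right) + \frac{-5 + 71}{-10768}\right) + \sqrt{32531}} = \sqrt{\left(4512 + 66 \left(- \frac{1}{10768}\right)\right) + \sqrt{32531}} = \sqrt{\left(4512 - \frac{33}{5384}\right) + \sqrt{32531}} = \sqrt{\frac{24292575}{5384} + \sqrt{32531}}$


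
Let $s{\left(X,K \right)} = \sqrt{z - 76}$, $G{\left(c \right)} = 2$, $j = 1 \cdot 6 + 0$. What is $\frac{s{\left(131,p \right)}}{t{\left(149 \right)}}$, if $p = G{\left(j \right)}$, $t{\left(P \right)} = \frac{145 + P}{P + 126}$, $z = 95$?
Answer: $\frac{275 \sqrt{19}}{294} \approx 4.0772$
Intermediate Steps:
$j = 6$ ($j = 6 + 0 = 6$)
$t{\left(P \right)} = \frac{145 + P}{126 + P}$
$p = 2$
$s{\left(X,K \right)} = \sqrt{19}$ ($s{\left(X,K \right)} = \sqrt{95 - 76} = \sqrt{19}$)
$\frac{s{\left(131,p \right)}}{t{\left(149 \right)}} = \frac{\sqrt{19}}{\frac{1}{126 + 149} \left(145 + 149\right)} = \frac{\sqrt{19}}{\frac{1}{275} \cdot 294} = \frac{\sqrt{19}}{\frac{294}{275}} = \sqrt{19} \cdot \frac{275}{294} = \frac{275 \sqrt{19}}{294}$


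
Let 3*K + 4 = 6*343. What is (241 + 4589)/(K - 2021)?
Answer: -14490/4009 ≈ -3.6144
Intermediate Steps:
K = 2054/3 (K = -4/3 + (6*343)/3 = -4/3 + (⅓)*2058 = -4/3 + 686 = 2054/3 ≈ 684.67)
(241 + 4589)/(K - 2021) = (241 + 4589)/(2054/3 - 2021) = 4830/(-4009/3) = 4830*(-3/4009) = -14490/4009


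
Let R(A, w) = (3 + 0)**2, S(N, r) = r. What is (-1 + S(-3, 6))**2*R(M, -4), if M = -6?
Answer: 225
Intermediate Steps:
R(A, w) = 9 (R(A, w) = 3**2 = 9)
(-1 + S(-3, 6))**2*R(M, -4) = (-1 + 6)**2*9 = 5**2*9 = 25*9 = 225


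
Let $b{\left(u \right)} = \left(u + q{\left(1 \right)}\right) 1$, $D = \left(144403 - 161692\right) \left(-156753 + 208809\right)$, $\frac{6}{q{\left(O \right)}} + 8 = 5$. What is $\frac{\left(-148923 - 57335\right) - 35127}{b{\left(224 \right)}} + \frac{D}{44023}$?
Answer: $- \frac{210425644703}{9773106} \approx -21531.0$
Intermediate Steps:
$q{\left(O \right)} = -2$ ($q{\left(O \right)} = \frac{6}{-8 + 5} = \frac{6}{-3} = 6 \left(- \frac{1}{3}\right) = -2$)
$D = -899996184$ ($D = \left(-17289\right) 52056 = -899996184$)
$b{\left(u \right)} = -2 + u$ ($b{\left(u \right)} = \left(u - 2\right) 1 = \left(-2 + u\right) 1 = -2 + u$)
$\frac{\left(-148923 - 57335\right) - 35127}{b{\left(224 \right)}} + \frac{D}{44023} = \frac{\left(-148923 - 57335\right) - 35127}{-2 + 224} - \frac{899996184}{44023} = \frac{-206258 - 35127}{222} - \frac{899996184}{44023} = \left(-241385\right) \frac{1}{222} - \frac{899996184}{44023} = - \frac{241385}{222} - \frac{899996184}{44023} = - \frac{210425644703}{9773106}$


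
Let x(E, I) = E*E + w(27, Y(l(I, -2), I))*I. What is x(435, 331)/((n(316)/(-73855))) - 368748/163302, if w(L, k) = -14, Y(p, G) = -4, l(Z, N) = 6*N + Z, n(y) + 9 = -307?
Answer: 371048478936457/8600572 ≈ 4.3142e+7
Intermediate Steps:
n(y) = -316 (n(y) = -9 - 307 = -316)
l(Z, N) = Z + 6*N
x(E, I) = E**2 - 14*I (x(E, I) = E*E - 14*I = E**2 - 14*I)
x(435, 331)/((n(316)/(-73855))) - 368748/163302 = (435**2 - 14*331)/((-316/(-73855))) - 368748/163302 = (189225 - 4634)/((-316*(-1/73855))) - 368748*1/163302 = 184591/(316/73855) - 61458/27217 = 184591*(73855/316) - 61458/27217 = 13632968305/316 - 61458/27217 = 371048478936457/8600572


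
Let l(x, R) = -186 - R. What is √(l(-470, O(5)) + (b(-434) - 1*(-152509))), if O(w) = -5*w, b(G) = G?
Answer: √151914 ≈ 389.76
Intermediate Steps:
√(l(-470, O(5)) + (b(-434) - 1*(-152509))) = √((-186 - (-5)*5) + (-434 - 1*(-152509))) = √((-186 - 1*(-25)) + (-434 + 152509)) = √((-186 + 25) + 152075) = √(-161 + 152075) = √151914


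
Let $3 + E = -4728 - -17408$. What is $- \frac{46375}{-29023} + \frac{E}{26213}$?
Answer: $\frac{1583552446}{760779899} \approx 2.0815$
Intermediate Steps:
$E = 12677$ ($E = -3 - -12680 = -3 + \left(-4728 + 17408\right) = -3 + 12680 = 12677$)
$- \frac{46375}{-29023} + \frac{E}{26213} = - \frac{46375}{-29023} + \frac{12677}{26213} = \left(-46375\right) \left(- \frac{1}{29023}\right) + 12677 \cdot \frac{1}{26213} = \frac{46375}{29023} + \frac{12677}{26213} = \frac{1583552446}{760779899}$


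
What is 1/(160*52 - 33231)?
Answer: -1/24911 ≈ -4.0143e-5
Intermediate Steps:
1/(160*52 - 33231) = 1/(8320 - 33231) = 1/(-24911) = -1/24911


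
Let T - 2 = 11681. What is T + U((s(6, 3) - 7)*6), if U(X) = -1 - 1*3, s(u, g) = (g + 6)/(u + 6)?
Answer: 11679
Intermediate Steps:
T = 11683 (T = 2 + 11681 = 11683)
s(u, g) = (6 + g)/(6 + u)
U(X) = -4 (U(X) = -1 - 3 = -4)
T + U((s(6, 3) - 7)*6) = 11683 - 4 = 11679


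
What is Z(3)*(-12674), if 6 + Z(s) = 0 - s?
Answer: 114066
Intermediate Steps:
Z(s) = -6 - s (Z(s) = -6 + (0 - s) = -6 - s)
Z(3)*(-12674) = (-6 - 1*3)*(-12674) = (-6 - 3)*(-12674) = -9*(-12674) = 114066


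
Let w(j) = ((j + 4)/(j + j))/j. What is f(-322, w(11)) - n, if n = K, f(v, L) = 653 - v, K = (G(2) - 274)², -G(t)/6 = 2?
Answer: -80821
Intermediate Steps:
G(t) = -12 (G(t) = -6*2 = -12)
w(j) = (4 + j)/(2*j²) (w(j) = ((4 + j)/((2*j)))/j = ((4 + j)*(1/(2*j)))/j = ((4 + j)/(2*j))/j = (4 + j)/(2*j²))
K = 81796 (K = (-12 - 274)² = (-286)² = 81796)
n = 81796
f(-322, w(11)) - n = (653 - 1*(-322)) - 1*81796 = (653 + 322) - 81796 = 975 - 81796 = -80821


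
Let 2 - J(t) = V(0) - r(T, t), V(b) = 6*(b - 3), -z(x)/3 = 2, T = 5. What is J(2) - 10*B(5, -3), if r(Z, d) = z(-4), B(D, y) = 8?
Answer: -66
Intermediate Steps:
z(x) = -6 (z(x) = -3*2 = -6)
V(b) = -18 + 6*b (V(b) = 6*(-3 + b) = -18 + 6*b)
r(Z, d) = -6
J(t) = 14 (J(t) = 2 - ((-18 + 6*0) - 1*(-6)) = 2 - ((-18 + 0) + 6) = 2 - (-18 + 6) = 2 - 1*(-12) = 2 + 12 = 14)
J(2) - 10*B(5, -3) = 14 - 10*8 = 14 - 80 = -66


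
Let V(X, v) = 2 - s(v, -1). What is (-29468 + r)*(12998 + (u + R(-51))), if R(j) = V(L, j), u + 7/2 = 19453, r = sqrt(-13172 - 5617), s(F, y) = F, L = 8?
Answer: -957724734 + 65001*I*sqrt(18789)/2 ≈ -9.5772e+8 + 4.4549e+6*I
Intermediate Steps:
r = I*sqrt(18789) (r = sqrt(-18789) = I*sqrt(18789) ≈ 137.07*I)
u = 38899/2 (u = -7/2 + 19453 = 38899/2 ≈ 19450.)
V(X, v) = 2 - v
R(j) = 2 - j
(-29468 + r)*(12998 + (u + R(-51))) = (-29468 + I*sqrt(18789))*(12998 + (38899/2 + (2 - 1*(-51)))) = (-29468 + I*sqrt(18789))*(12998 + (38899/2 + (2 + 51))) = (-29468 + I*sqrt(18789))*(12998 + (38899/2 + 53)) = (-29468 + I*sqrt(18789))*(12998 + 39005/2) = (-29468 + I*sqrt(18789))*(65001/2) = -957724734 + 65001*I*sqrt(18789)/2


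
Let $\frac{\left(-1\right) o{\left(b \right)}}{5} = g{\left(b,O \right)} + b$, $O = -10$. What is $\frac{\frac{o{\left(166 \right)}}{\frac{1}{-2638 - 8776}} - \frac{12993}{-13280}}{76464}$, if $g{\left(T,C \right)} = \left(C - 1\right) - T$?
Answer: $- \frac{8336772607}{1015441920} \approx -8.21$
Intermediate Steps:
$g{\left(T,C \right)} = -1 + C - T$ ($g{\left(T,C \right)} = \left(-1 + C\right) - T = -1 + C - T$)
$o{\left(b \right)} = 55$ ($o{\left(b \right)} = - 5 \left(\left(-1 - 10 - b\right) + b\right) = - 5 \left(\left(-11 - b\right) + b\right) = \left(-5\right) \left(-11\right) = 55$)
$\frac{\frac{o{\left(166 \right)}}{\frac{1}{-2638 - 8776}} - \frac{12993}{-13280}}{76464} = \frac{\frac{55}{\frac{1}{-2638 - 8776}} - \frac{12993}{-13280}}{76464} = \left(\frac{55}{\frac{1}{-11414}} - - \frac{12993}{13280}\right) \frac{1}{76464} = \left(\frac{55}{- \frac{1}{11414}} + \frac{12993}{13280}\right) \frac{1}{76464} = \left(55 \left(-11414\right) + \frac{12993}{13280}\right) \frac{1}{76464} = \left(-627770 + \frac{12993}{13280}\right) \frac{1}{76464} = \left(- \frac{8336772607}{13280}\right) \frac{1}{76464} = - \frac{8336772607}{1015441920}$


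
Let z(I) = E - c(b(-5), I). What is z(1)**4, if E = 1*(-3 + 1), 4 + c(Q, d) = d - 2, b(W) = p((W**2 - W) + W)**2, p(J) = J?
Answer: 81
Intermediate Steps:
b(W) = W**4 (b(W) = ((W**2 - W) + W)**2 = (W**2)**2 = W**4)
c(Q, d) = -6 + d (c(Q, d) = -4 + (d - 2) = -4 + (-2 + d) = -6 + d)
E = -2 (E = 1*(-2) = -2)
z(I) = 4 - I (z(I) = -2 - (-6 + I) = -2 + (6 - I) = 4 - I)
z(1)**4 = (4 - 1*1)**4 = (4 - 1)**4 = 3**4 = 81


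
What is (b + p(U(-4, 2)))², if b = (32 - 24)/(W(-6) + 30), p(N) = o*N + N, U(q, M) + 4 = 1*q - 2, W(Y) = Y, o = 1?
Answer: 3481/9 ≈ 386.78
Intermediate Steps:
U(q, M) = -6 + q (U(q, M) = -4 + (1*q - 2) = -4 + (q - 2) = -4 + (-2 + q) = -6 + q)
p(N) = 2*N (p(N) = 1*N + N = N + N = 2*N)
b = ⅓ (b = (32 - 24)/(-6 + 30) = 8/24 = 8*(1/24) = ⅓ ≈ 0.33333)
(b + p(U(-4, 2)))² = (⅓ + 2*(-6 - 4))² = (⅓ + 2*(-10))² = (⅓ - 20)² = (-59/3)² = 3481/9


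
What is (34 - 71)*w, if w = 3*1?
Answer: -111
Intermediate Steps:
w = 3
(34 - 71)*w = (34 - 71)*3 = -37*3 = -111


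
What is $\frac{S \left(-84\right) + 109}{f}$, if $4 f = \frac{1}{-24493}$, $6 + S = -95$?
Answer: $-841873396$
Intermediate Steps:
$S = -101$ ($S = -6 - 95 = -101$)
$f = - \frac{1}{97972}$ ($f = \frac{1}{4 \left(-24493\right)} = \frac{1}{4} \left(- \frac{1}{24493}\right) = - \frac{1}{97972} \approx -1.0207 \cdot 10^{-5}$)
$\frac{S \left(-84\right) + 109}{f} = \frac{\left(-101\right) \left(-84\right) + 109}{- \frac{1}{97972}} = \left(8484 + 109\right) \left(-97972\right) = 8593 \left(-97972\right) = -841873396$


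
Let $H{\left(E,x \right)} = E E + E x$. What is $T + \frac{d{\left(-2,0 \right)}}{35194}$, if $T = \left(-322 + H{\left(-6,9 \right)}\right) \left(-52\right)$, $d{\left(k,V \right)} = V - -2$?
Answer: $\frac{311114961}{17597} \approx 17680.0$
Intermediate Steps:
$H{\left(E,x \right)} = E^{2} + E x$
$d{\left(k,V \right)} = 2 + V$ ($d{\left(k,V \right)} = V + 2 = 2 + V$)
$T = 17680$ ($T = \left(-322 - 6 \left(-6 + 9\right)\right) \left(-52\right) = \left(-322 - 18\right) \left(-52\right) = \left(-340\right) \left(-52\right) = 17680$)
$T + \frac{d{\left(-2,0 \right)}}{35194} = 17680 + \frac{2 + 0}{35194} = 17680 + \frac{1}{35194} \cdot 2 = 17680 + \frac{1}{17597} = \frac{311114961}{17597}$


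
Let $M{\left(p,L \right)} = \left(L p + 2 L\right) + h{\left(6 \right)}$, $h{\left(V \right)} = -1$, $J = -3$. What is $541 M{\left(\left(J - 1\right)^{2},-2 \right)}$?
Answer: $-20017$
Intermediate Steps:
$M{\left(p,L \right)} = -1 + 2 L + L p$ ($M{\left(p,L \right)} = \left(L p + 2 L\right) - 1 = \left(2 L + L p\right) - 1 = -1 + 2 L + L p$)
$541 M{\left(\left(J - 1\right)^{2},-2 \right)} = 541 \left(-1 + 2 \left(-2\right) - 2 \left(-3 - 1\right)^{2}\right) = 541 \left(-1 - 4 - 2 \left(-4\right)^{2}\right) = 541 \left(-1 - 4 - 32\right) = 541 \left(-37\right) = -20017$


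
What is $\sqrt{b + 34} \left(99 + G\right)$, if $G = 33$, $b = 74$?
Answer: $792 \sqrt{3} \approx 1371.8$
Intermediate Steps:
$\sqrt{b + 34} \left(99 + G\right) = \sqrt{74 + 34} \left(99 + 33\right) = \sqrt{108} \cdot 132 = 6 \sqrt{3} \cdot 132 = 792 \sqrt{3}$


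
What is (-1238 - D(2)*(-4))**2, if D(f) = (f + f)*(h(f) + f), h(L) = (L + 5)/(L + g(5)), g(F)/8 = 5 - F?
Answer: 1322500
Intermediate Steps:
g(F) = 40 - 8*F (g(F) = 8*(5 - F) = 40 - 8*F)
h(L) = (5 + L)/L (h(L) = (L + 5)/(L + (40 - 8*5)) = (5 + L)/(L + (40 - 40)) = (5 + L)/(L + 0) = (5 + L)/L)
D(f) = 2*f*(f + (5 + f)/f) (D(f) = (f + f)*((5 + f)/f + f) = (2*f)*(f + (5 + f)/f) = 2*f*(f + (5 + f)/f))
(-1238 - D(2)*(-4))**2 = (-1238 - (10 + 2*2 + 2*2**2)*(-4))**2 = (-1238 - (10 + 4 + 2*4)*(-4))**2 = (-1238 - (10 + 4 + 8)*(-4))**2 = (-1238 - 22*(-4))**2 = (-1238 - 1*(-88))**2 = (-1238 + 88)**2 = (-1150)**2 = 1322500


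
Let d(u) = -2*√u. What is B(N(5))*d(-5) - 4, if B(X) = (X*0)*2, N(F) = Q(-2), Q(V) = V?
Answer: -4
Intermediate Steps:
N(F) = -2
B(X) = 0 (B(X) = 0*2 = 0)
B(N(5))*d(-5) - 4 = 0*(-2*I*√5) - 4 = 0 - 4 = -4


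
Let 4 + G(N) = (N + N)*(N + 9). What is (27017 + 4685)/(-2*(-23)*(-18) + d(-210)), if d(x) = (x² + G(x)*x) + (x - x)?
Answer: -15851/8842044 ≈ -0.0017927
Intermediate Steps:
G(N) = -4 + 2*N*(9 + N) (G(N) = -4 + (N + N)*(N + 9) = -4 + (2*N)*(9 + N) = -4 + 2*N*(9 + N))
d(x) = x² + x*(-4 + 2*x² + 18*x) (d(x) = (x² + (-4 + 2*x² + 18*x)*x) + (x - x) = (x² + x*(-4 + 2*x² + 18*x)) + 0 = x² + x*(-4 + 2*x² + 18*x))
(27017 + 4685)/(-2*(-23)*(-18) + d(-210)) = (27017 + 4685)/(-2*(-23)*(-18) - 210*(-4 + 2*(-210)² + 19*(-210))) = 31702/(46*(-18) - 210*(-4 + 2*44100 - 3990)) = 31702/(-828 - 210*(-4 + 88200 - 3990)) = 31702/(-828 - 210*84206) = 31702/(-828 - 17683260) = 31702/(-17684088) = 31702*(-1/17684088) = -15851/8842044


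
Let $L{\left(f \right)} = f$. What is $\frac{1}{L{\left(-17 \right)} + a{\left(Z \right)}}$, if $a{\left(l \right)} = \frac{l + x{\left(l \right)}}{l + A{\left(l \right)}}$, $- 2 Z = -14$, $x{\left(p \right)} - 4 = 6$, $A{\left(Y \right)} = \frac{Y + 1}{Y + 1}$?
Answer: $- \frac{8}{119} \approx -0.067227$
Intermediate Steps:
$A{\left(Y \right)} = 1$ ($A{\left(Y \right)} = \frac{1 + Y}{1 + Y} = 1$)
$x{\left(p \right)} = 10$ ($x{\left(p \right)} = 4 + 6 = 10$)
$Z = 7$ ($Z = \left(- \frac{1}{2}\right) \left(-14\right) = 7$)
$a{\left(l \right)} = \frac{10 + l}{1 + l}$ ($a{\left(l \right)} = \frac{l + 10}{l + 1} = \frac{10 + l}{1 + l}$)
$\frac{1}{L{\left(-17 \right)} + a{\left(Z \right)}} = \frac{1}{-17 + \frac{10 + 7}{1 + 7}} = \frac{1}{-17 + \frac{1}{8} \cdot 17} = \frac{1}{-17 + \frac{17}{8}} = \frac{1}{- \frac{119}{8}} = - \frac{8}{119}$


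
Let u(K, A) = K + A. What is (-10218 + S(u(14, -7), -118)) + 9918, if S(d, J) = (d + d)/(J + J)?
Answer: -35407/118 ≈ -300.06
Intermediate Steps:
u(K, A) = A + K
S(d, J) = d/J (S(d, J) = (2*d)/((2*J)) = (2*d)*(1/(2*J)) = d/J)
(-10218 + S(u(14, -7), -118)) + 9918 = (-10218 + (-7 + 14)/(-118)) + 9918 = (-10218 + 7*(-1/118)) + 9918 = (-10218 - 7/118) + 9918 = -1205731/118 + 9918 = -35407/118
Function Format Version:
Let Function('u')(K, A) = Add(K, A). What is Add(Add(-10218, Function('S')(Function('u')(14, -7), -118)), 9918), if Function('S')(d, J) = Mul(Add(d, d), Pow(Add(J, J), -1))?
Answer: Rational(-35407, 118) ≈ -300.06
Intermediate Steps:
Function('u')(K, A) = Add(A, K)
Function('S')(d, J) = Mul(d, Pow(J, -1)) (Function('S')(d, J) = Mul(Mul(2, d), Pow(Mul(2, J), -1)) = Mul(Mul(2, d), Mul(Rational(1, 2), Pow(J, -1))) = Mul(d, Pow(J, -1)))
Add(Add(-10218, Function('S')(Function('u')(14, -7), -118)), 9918) = Add(Add(-10218, Mul(Add(-7, 14), Pow(-118, -1))), 9918) = Add(Add(-10218, Mul(7, Rational(-1, 118))), 9918) = Add(Add(-10218, Rational(-7, 118)), 9918) = Add(Rational(-1205731, 118), 9918) = Rational(-35407, 118)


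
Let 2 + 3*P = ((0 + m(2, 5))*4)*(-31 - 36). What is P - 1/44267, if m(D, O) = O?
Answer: -59406317/132801 ≈ -447.33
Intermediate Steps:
P = -1342/3 (P = -⅔ + (((0 + 5)*4)*(-31 - 36))/3 = -⅔ + ((5*4)*(-67))/3 = -⅔ + (20*(-67))/3 = -⅔ + (⅓)*(-1340) = -⅔ - 1340/3 = -1342/3 ≈ -447.33)
P - 1/44267 = -1342/3 - 1/44267 = -59406317/132801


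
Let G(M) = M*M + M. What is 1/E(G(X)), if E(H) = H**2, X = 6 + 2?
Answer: 1/5184 ≈ 0.00019290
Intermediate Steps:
X = 8
G(M) = M + M**2 (G(M) = M**2 + M = M + M**2)
1/E(G(X)) = 1/((8*(1 + 8))**2) = 1/((8*9)**2) = 1/(72**2) = 1/5184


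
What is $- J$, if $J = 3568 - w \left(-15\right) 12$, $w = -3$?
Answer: $-3028$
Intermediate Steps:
$J = 3028$ ($J = 3568 - \left(-3\right) \left(-15\right) 12 = 3568 - 45 \cdot 12 = 3568 - 540 = 3028$)
$- J = \left(-1\right) 3028 = -3028$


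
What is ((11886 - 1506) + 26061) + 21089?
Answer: 57530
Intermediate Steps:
((11886 - 1506) + 26061) + 21089 = (10380 + 26061) + 21089 = 36441 + 21089 = 57530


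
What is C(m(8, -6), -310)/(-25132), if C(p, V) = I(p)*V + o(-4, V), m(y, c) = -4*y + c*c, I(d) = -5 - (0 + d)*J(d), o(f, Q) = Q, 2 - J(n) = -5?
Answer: -2480/6283 ≈ -0.39472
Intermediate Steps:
J(n) = 7 (J(n) = 2 - 1*(-5) = 2 + 5 = 7)
I(d) = -5 - 7*d (I(d) = -5 - (0 + d)*7 = -5 - d*7 = -5 - 7*d)
m(y, c) = c**2 - 4*y (m(y, c) = -4*y + c**2 = c**2 - 4*y)
C(p, V) = V + V*(-5 - 7*p) (C(p, V) = (-5 - 7*p)*V + V = V*(-5 - 7*p) + V = V + V*(-5 - 7*p))
C(m(8, -6), -310)/(-25132) = -310*(-4 - 7*((-6)**2 - 4*8))/(-25132) = -310*(-4 - 7*(36 - 32))*(-1/25132) = -310*(-4 - 7*4)*(-1/25132) = -310*(-4 - 28)*(-1/25132) = -310*(-32)*(-1/25132) = 9920*(-1/25132) = -2480/6283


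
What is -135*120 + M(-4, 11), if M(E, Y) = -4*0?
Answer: -16200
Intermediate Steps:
M(E, Y) = 0
-135*120 + M(-4, 11) = -135*120 + 0 = -16200 + 0 = -16200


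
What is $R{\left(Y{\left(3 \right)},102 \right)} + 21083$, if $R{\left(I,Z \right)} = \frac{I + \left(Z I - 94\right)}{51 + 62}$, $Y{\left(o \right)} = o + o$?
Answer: $\frac{2382903}{113} \approx 21088.0$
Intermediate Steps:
$Y{\left(o \right)} = 2 o$
$R{\left(I,Z \right)} = - \frac{94}{113} + \frac{I}{113} + \frac{I Z}{113}$ ($R{\left(I,Z \right)} = \frac{I + \left(I Z - 94\right)}{113} = \left(I + \left(-94 + I Z\right)\right) \frac{1}{113} = \left(-94 + I + I Z\right) \frac{1}{113} = - \frac{94}{113} + \frac{I}{113} + \frac{I Z}{113}$)
$R{\left(Y{\left(3 \right)},102 \right)} + 21083 = \left(- \frac{94}{113} + \frac{2 \cdot 3}{113} + \frac{1}{113} \cdot 2 \cdot 3 \cdot 102\right) + 21083 = \left(- \frac{94}{113} + \frac{1}{113} \cdot 6 + \frac{1}{113} \cdot 6 \cdot 102\right) + 21083 = \left(- \frac{94}{113} + \frac{6}{113} + \frac{612}{113}\right) + 21083 = \frac{524}{113} + 21083 = \frac{2382903}{113}$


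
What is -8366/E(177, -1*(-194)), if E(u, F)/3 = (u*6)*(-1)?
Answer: 4183/1593 ≈ 2.6259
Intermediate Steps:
E(u, F) = -18*u (E(u, F) = 3*((u*6)*(-1)) = 3*((6*u)*(-1)) = 3*(-6*u) = -18*u)
-8366/E(177, -1*(-194)) = -8366/((-18*177)) = -8366/(-3186) = -8366*(-1/3186) = 4183/1593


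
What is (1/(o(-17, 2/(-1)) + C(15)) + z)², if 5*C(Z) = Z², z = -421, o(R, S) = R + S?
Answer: 119793025/676 ≈ 1.7721e+5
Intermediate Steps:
C(Z) = Z²/5
(1/(o(-17, 2/(-1)) + C(15)) + z)² = (1/((-17 + 2/(-1)) + (⅕)*15²) - 421)² = (1/((-17 + 2*(-1)) + (⅕)*225) - 421)² = (1/((-17 - 2) + 45) - 421)² = (1/(-19 + 45) - 421)² = (1/26 - 421)² = (-10945/26)² = 119793025/676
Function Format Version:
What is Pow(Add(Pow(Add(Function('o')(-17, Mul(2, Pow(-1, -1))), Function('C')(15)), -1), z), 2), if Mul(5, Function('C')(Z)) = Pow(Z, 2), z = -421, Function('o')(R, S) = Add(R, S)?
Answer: Rational(119793025, 676) ≈ 1.7721e+5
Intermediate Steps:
Function('C')(Z) = Mul(Rational(1, 5), Pow(Z, 2))
Pow(Add(Pow(Add(Function('o')(-17, Mul(2, Pow(-1, -1))), Function('C')(15)), -1), z), 2) = Pow(Add(Pow(Add(Add(-17, Mul(2, Pow(-1, -1))), Mul(Rational(1, 5), Pow(15, 2))), -1), -421), 2) = Pow(Add(Pow(Add(Add(-17, Mul(2, -1)), Mul(Rational(1, 5), 225)), -1), -421), 2) = Pow(Add(Pow(Add(Add(-17, -2), 45), -1), -421), 2) = Pow(Add(Pow(Add(-19, 45), -1), -421), 2) = Pow(Add(Pow(26, -1), -421), 2) = Pow(Add(Rational(1, 26), -421), 2) = Pow(Rational(-10945, 26), 2) = Rational(119793025, 676)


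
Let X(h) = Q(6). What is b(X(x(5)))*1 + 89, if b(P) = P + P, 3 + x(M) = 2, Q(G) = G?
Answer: 101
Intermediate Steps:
x(M) = -1 (x(M) = -3 + 2 = -1)
X(h) = 6
b(P) = 2*P
b(X(x(5)))*1 + 89 = (2*6)*1 + 89 = 12*1 + 89 = 12 + 89 = 101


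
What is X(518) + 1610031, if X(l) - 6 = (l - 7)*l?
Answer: 1874735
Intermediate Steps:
X(l) = 6 + l*(-7 + l) (X(l) = 6 + (l - 7)*l = 6 + (-7 + l)*l = 6 + l*(-7 + l))
X(518) + 1610031 = (6 + 518² - 7*518) + 1610031 = (6 + 268324 - 3626) + 1610031 = 264704 + 1610031 = 1874735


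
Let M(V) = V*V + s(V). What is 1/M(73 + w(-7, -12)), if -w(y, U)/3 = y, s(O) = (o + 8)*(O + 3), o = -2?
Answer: 1/9418 ≈ 0.00010618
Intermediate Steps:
s(O) = 18 + 6*O (s(O) = (-2 + 8)*(O + 3) = 6*(3 + O) = 18 + 6*O)
w(y, U) = -3*y
M(V) = 18 + V² + 6*V (M(V) = V*V + (18 + 6*V) = V² + (18 + 6*V) = 18 + V² + 6*V)
1/M(73 + w(-7, -12)) = 1/(18 + (73 - 3*(-7))² + 6*(73 - 3*(-7))) = 1/(18 + (73 + 21)² + 6*(73 + 21)) = 1/(18 + 94² + 6*94) = 1/(18 + 8836 + 564) = 1/9418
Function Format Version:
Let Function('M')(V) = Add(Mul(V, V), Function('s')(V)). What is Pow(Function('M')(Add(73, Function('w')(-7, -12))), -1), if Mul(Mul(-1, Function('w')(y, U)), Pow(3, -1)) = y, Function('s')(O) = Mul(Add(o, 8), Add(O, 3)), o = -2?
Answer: Rational(1, 9418) ≈ 0.00010618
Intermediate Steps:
Function('s')(O) = Add(18, Mul(6, O)) (Function('s')(O) = Mul(Add(-2, 8), Add(O, 3)) = Mul(6, Add(3, O)) = Add(18, Mul(6, O)))
Function('w')(y, U) = Mul(-3, y)
Function('M')(V) = Add(18, Pow(V, 2), Mul(6, V)) (Function('M')(V) = Add(Mul(V, V), Add(18, Mul(6, V))) = Add(Pow(V, 2), Add(18, Mul(6, V))) = Add(18, Pow(V, 2), Mul(6, V)))
Pow(Function('M')(Add(73, Function('w')(-7, -12))), -1) = Pow(Add(18, Pow(Add(73, Mul(-3, -7)), 2), Mul(6, Add(73, Mul(-3, -7)))), -1) = Pow(Add(18, Pow(Add(73, 21), 2), Mul(6, Add(73, 21))), -1) = Pow(Add(18, Pow(94, 2), Mul(6, 94)), -1) = Pow(Add(18, 8836, 564), -1) = Pow(9418, -1) = Rational(1, 9418)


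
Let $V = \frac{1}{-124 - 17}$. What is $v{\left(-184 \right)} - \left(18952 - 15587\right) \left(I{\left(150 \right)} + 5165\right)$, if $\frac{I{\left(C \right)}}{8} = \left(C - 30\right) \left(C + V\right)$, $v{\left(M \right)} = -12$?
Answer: $- \frac{23590114339}{47} \approx -5.0192 \cdot 10^{8}$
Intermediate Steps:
$V = - \frac{1}{141}$ ($V = \frac{1}{-141} = - \frac{1}{141} \approx -0.0070922$)
$I{\left(C \right)} = 8 \left(-30 + C\right) \left(- \frac{1}{141} + C\right)$ ($I{\left(C \right)} = 8 \left(C - 30\right) \left(C - \frac{1}{141}\right) = 8 \left(-30 + C\right) \left(- \frac{1}{141} + C\right)$)
$v{\left(-184 \right)} - \left(18952 - 15587\right) \left(I{\left(150 \right)} + 5165\right) = -12 - \left(18952 - 15587\right) \left(\left(\frac{80}{47} + 8 \cdot 150^{2} - \frac{1692400}{47}\right) + 5165\right) = -12 - 3365 \left(\left(\frac{80}{47} + 8 \cdot 22500 - \frac{1692400}{47}\right) + 5165\right) = -12 - 3365 \left(\left(\frac{80}{47} + 180000 - \frac{1692400}{47}\right) + 5165\right) = -12 - 3365 \left(\frac{6767680}{47} + 5165\right) = -12 - 3365 \cdot \frac{7010435}{47} = -12 - \frac{23590113775}{47} = - \frac{23590114339}{47}$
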